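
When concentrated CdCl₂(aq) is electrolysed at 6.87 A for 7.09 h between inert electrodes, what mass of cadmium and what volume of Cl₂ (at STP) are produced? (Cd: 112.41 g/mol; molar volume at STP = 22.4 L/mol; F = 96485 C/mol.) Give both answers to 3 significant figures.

Q = 6.87 × 25524 = 1.753×10^5 C; n(e⁻) = 1.753×10^5 / 96485 = 1.817 mol
Cathode: Cd²⁺ + 2e⁻ → Cd → n(Cd) = 1.817/2 = 0.9085 mol → 102 g
Anode: 2Cl⁻ → Cl₂ + 2e⁻ → n(Cl₂) = 1.817/2 = 0.9085 mol → 20.4 L

102 g Cd; 20.4 L Cl₂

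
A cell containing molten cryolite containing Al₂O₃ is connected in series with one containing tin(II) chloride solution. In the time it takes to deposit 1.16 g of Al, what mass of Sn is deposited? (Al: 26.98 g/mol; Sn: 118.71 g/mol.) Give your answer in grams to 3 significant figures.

n(Al) = 1.16 / 26.98 = 0.04299 mol
Al³⁺ + 3e⁻ → Al, so n(e⁻) = 3 × 0.04299 = 0.1290 mol
In series, the same 0.1290 mol of electrons flows through the second cell.
Sn²⁺ + 2e⁻ → Sn, so n(Sn) = 0.1290 / 2 = 0.06450 mol
m(Sn) = 0.06450 × 118.71 = 7.66 g

7.66 g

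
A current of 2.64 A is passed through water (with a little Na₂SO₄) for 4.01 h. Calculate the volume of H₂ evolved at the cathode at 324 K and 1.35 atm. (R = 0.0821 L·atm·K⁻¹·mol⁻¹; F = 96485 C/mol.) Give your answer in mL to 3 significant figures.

3890 mL

Q = It = 2.64 × 14436 = 38110 C
Moles of electrons = 38110 / 96485 = 0.3950 mol
2H⁺ + 2e⁻ → H₂, so n(H₂) = 0.3950 / 2 = 0.1975 mol
V = nRT/P = 0.1975 × 0.0821 × 324 / 1.35 = 3.892 L
= 3890 mL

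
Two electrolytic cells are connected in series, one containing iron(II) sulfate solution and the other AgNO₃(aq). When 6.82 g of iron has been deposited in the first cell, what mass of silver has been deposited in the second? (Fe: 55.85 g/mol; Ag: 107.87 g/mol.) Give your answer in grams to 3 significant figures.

n(Fe) = 6.82 / 55.85 = 0.1221 mol
Fe²⁺ + 2e⁻ → Fe, so n(e⁻) = 2 × 0.1221 = 0.2442 mol
The cells are in series, so the same charge (and hence the same n(e⁻) = 0.2442 mol) passes through both.
Ag⁺ + e⁻ → Ag, so n(Ag) = 0.2442 mol
m(Ag) = 0.2442 × 107.87 = 26.3 g

26.3 g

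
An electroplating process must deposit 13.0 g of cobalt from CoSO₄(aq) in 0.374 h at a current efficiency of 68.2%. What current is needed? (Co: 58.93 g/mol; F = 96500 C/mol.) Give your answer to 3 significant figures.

n(Co) = 13.0 / 58.93 = 0.2206 mol
Co²⁺ + 2e⁻ → Co, so n(e⁻) = 2 × 0.2206 = 0.4412 mol
Q = 0.4412 × 96500 / 0.682 = 62430 C
I = Q / t = 62430 / 1346.4 s = 46.4 A

46.4 A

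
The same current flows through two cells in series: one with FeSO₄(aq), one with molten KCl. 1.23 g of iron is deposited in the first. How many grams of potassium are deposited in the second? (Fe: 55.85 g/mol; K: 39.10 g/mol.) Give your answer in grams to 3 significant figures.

n(Fe) = 1.23 / 55.85 = 0.02202 mol
Fe²⁺ + 2e⁻ → Fe, so n(e⁻) = 2 × 0.02202 = 0.04404 mol
Same current for the same time ⇒ same n(e⁻) = 0.04404 mol in both cells.
K⁺ + e⁻ → K, so n(K) = 0.04404 mol
m(K) = 0.04404 × 39.10 = 1.72 g

1.72 g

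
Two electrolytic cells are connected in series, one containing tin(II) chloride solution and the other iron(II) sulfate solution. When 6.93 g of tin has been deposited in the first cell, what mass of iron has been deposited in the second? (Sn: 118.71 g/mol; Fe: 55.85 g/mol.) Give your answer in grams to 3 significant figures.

3.26 g

n(Sn) = 6.93 / 118.71 = 0.05838 mol
Sn²⁺ + 2e⁻ → Sn, so n(e⁻) = 2 × 0.05838 = 0.1168 mol
Same current for the same time ⇒ same n(e⁻) = 0.1168 mol in both cells.
Fe²⁺ + 2e⁻ → Fe, so n(Fe) = 0.1168 / 2 = 0.05840 mol
m(Fe) = 0.05840 × 55.85 = 3.26 g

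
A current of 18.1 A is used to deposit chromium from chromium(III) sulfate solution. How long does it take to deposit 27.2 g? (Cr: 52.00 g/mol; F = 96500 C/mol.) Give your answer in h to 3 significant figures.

2.32 h

n(Cr) = 27.2 / 52.00 = 0.5231 mol
Cr³⁺ + 3e⁻ → Cr, so n(e⁻) = 3 × 0.5231 = 1.569 mol
Q = 1.569 × 96500 = 1.514×10^5 C
t = Q / I = 1.514×10^5 / 18.1 = 8365 s = 2.32 h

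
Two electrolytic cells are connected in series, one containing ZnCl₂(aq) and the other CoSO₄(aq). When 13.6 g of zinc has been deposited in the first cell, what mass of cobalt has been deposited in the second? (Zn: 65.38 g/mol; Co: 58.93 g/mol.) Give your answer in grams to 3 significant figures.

12.3 g

n(Zn) = 13.6 / 65.38 = 0.2080 mol
Zn²⁺ + 2e⁻ → Zn, so n(e⁻) = 2 × 0.2080 = 0.4160 mol
Same current for the same time ⇒ same n(e⁻) = 0.4160 mol in both cells.
Co²⁺ + 2e⁻ → Co, so n(Co) = 0.4160 / 2 = 0.2080 mol
m(Co) = 0.2080 × 58.93 = 12.3 g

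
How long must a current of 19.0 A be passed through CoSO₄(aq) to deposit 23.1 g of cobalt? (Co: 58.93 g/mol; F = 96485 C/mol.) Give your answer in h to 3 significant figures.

1.11 h

n(Co) = 23.1 / 58.93 = 0.3920 mol
Co²⁺ + 2e⁻ → Co, so n(e⁻) = 2 × 0.3920 = 0.7840 mol
Q = 0.7840 × 96485 = 75640 C
t = Q / I = 75640 / 19.0 = 3981 s = 1.11 h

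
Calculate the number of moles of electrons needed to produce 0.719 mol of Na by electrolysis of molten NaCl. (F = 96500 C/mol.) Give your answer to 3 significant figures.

Na⁺ + e⁻ → Na, so n(e⁻) = 1 × 0.719 = 0.7190 mol

0.719 mol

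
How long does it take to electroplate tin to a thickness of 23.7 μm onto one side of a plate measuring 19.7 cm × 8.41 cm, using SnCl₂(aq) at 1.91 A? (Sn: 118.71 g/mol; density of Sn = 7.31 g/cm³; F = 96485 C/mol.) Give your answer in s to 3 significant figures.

Plated area = 19.7 × 8.41 = 165.7 cm²
Volume = 165.7 × 23.7×10⁻⁴ cm = 0.3927 cm³
m(Sn) = 0.3927 × 7.31 = 2.871 g
n(Sn) = 2.871 / 118.71 = 0.02418 mol; n(e⁻) = 2 × 0.02418 = 0.04836 mol
Q = 0.04836 × 96485 = 4666 C
t = 4666 / 1.91 = 2443 s

2440 s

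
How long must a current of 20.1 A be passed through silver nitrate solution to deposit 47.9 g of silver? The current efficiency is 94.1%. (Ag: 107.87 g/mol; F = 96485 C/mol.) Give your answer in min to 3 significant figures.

n(Ag) = 47.9 / 107.87 = 0.4441 mol
Ag⁺ + e⁻ → Ag, so n(e⁻) = 0.4441 mol
Q = 0.4441 × 96485 / 0.941 = 45540 C
t = Q / I = 45540 / 20.1 = 2266 s = 37.8 min

37.8 min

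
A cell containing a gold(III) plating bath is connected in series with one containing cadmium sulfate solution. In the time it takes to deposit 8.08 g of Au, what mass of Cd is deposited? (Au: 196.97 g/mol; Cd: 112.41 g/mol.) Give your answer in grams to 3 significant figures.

n(Au) = 8.08 / 196.97 = 0.04102 mol
Au³⁺ + 3e⁻ → Au, so n(e⁻) = 3 × 0.04102 = 0.1231 mol
Same current for the same time ⇒ same n(e⁻) = 0.1231 mol in both cells.
Cd²⁺ + 2e⁻ → Cd, so n(Cd) = 0.1231 / 2 = 0.06155 mol
m(Cd) = 0.06155 × 112.41 = 6.92 g

6.92 g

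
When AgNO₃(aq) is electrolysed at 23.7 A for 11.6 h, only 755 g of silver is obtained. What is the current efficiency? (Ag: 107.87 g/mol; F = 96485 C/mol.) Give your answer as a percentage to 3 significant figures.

Q = 23.7 × 41760 = 9.897×10^5 C
n(e⁻) = 9.897×10^5 / 96485 = 10.26 mol
Ag⁺ + e⁻ → Ag, so theoretical n(Ag) = 10.26 mol → 1107 g
Efficiency = 755 / 1107 = 0.6820 = 68.2%

68.2%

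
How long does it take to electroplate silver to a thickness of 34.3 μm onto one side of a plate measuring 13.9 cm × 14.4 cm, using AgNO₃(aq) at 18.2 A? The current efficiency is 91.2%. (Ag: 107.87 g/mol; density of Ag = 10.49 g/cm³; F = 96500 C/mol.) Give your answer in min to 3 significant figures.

Plated area = 13.9 × 14.4 = 200.2 cm²
Volume = 200.2 × 34.3×10⁻⁴ cm = 0.6867 cm³
m(Ag) = 0.6867 × 10.49 = 7.203 g
n(Ag) = 7.203 / 107.87 = 0.06677 mol; n(e⁻) = 0.06677 mol
Q = 0.06677 × 96500 / 0.912 = 7065 C
t = 7065 / 18.2 = 388.2 s = 6.47 min

6.47 min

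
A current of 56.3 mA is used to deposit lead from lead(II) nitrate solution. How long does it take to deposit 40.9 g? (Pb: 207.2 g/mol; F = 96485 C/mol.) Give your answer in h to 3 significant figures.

188 h

n(Pb) = 40.9 / 207.2 = 0.1974 mol
Pb²⁺ + 2e⁻ → Pb, so n(e⁻) = 2 × 0.1974 = 0.3948 mol
Q = 0.3948 × 96485 = 38090 C
t = Q / I = 38090 / 0.0563 = 6.766×10^5 s = 188 h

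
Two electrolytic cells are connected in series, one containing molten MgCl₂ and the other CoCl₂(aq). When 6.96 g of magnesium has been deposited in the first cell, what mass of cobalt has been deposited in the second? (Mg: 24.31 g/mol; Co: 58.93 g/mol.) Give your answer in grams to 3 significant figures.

n(Mg) = 6.96 / 24.31 = 0.2863 mol
Mg²⁺ + 2e⁻ → Mg, so n(e⁻) = 2 × 0.2863 = 0.5726 mol
Same current for the same time ⇒ same n(e⁻) = 0.5726 mol in both cells.
Co²⁺ + 2e⁻ → Co, so n(Co) = 0.5726 / 2 = 0.2863 mol
m(Co) = 0.2863 × 58.93 = 16.9 g

16.9 g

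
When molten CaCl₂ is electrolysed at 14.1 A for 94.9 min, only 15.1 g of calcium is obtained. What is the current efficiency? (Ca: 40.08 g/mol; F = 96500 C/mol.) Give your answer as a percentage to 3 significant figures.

Q = 14.1 × 5694 = 80290 C
n(e⁻) = 80290 / 96500 = 0.8320 mol
Ca²⁺ + 2e⁻ → Ca, so theoretical n(Ca) = 0.4160 mol → 16.67 g
Efficiency = 15.1 / 16.67 = 0.9058 = 90.6%

90.6%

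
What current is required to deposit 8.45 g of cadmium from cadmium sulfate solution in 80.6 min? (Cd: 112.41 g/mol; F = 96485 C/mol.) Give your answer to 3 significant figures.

3.00 A

n(Cd) = 8.45 / 112.41 = 0.07517 mol
Cd²⁺ + 2e⁻ → Cd, so n(e⁻) = 2 × 0.07517 = 0.1503 mol
Q = 0.1503 × 96485 = 14500 C
I = Q / t = 14500 / 4836 s = 3.00 A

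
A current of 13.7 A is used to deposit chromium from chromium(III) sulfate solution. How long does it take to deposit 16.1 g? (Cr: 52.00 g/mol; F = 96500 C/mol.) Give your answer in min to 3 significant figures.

109 min

n(Cr) = 16.1 / 52.00 = 0.3096 mol
Cr³⁺ + 3e⁻ → Cr, so n(e⁻) = 3 × 0.3096 = 0.9288 mol
Q = 0.9288 × 96500 = 89630 C
t = Q / I = 89630 / 13.7 = 6542 s = 109 min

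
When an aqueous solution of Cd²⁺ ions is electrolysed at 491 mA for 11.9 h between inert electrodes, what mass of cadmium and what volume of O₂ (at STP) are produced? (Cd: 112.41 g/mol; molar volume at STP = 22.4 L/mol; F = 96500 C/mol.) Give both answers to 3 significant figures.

12.3 g Cd; 1.22 L O₂

Q = 0.491 × 42840 = 21030 C; n(e⁻) = 21030 / 96500 = 0.2179 mol
Cathode: Cd²⁺ + 2e⁻ → Cd → n(Cd) = 0.2179/2 = 0.1090 mol → 12.3 g
Anode: 2H₂O → O₂ + 4H⁺ + 4e⁻ → n(O₂) = 0.2179/4 = 0.05448 mol → 1.22 L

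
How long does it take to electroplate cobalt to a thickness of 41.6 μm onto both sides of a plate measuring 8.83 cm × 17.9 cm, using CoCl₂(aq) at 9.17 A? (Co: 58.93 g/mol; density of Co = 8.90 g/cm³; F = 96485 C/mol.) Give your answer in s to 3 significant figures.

4180 s

Plated area = 2 × 8.83 × 17.9 = 316.1 cm²
Volume = 316.1 × 41.6×10⁻⁴ cm = 1.315 cm³
m(Co) = 1.315 × 8.90 = 11.70 g
n(Co) = 11.70 / 58.93 = 0.1985 mol; n(e⁻) = 2 × 0.1985 = 0.3970 mol
Q = 0.3970 × 96485 = 38300 C
t = 38300 / 9.17 = 4177 s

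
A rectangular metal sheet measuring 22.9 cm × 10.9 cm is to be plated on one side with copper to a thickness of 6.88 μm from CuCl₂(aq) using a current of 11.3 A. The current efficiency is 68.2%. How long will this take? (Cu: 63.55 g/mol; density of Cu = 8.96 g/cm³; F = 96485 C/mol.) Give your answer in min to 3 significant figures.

Plated area = 22.9 × 10.9 = 249.6 cm²
Volume = 249.6 × 6.88×10⁻⁴ cm = 0.1717 cm³
m(Cu) = 0.1717 × 8.96 = 1.538 g
n(Cu) = 1.538 / 63.55 = 0.02420 mol; n(e⁻) = 2 × 0.02420 = 0.04840 mol
Q = 0.04840 × 96485 / 0.682 = 6847 C
t = 6847 / 11.3 = 605.9 s = 10.1 min

10.1 min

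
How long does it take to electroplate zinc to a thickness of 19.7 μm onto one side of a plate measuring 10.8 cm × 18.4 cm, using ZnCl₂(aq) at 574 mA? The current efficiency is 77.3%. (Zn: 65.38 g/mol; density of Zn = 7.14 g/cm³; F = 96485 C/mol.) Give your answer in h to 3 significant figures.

5.16 h

Plated area = 10.8 × 18.4 = 198.7 cm²
Volume = 198.7 × 19.7×10⁻⁴ cm = 0.3914 cm³
m(Zn) = 0.3914 × 7.14 = 2.795 g
n(Zn) = 2.795 / 65.38 = 0.04275 mol; n(e⁻) = 2 × 0.04275 = 0.08550 mol
Q = 0.08550 × 96485 / 0.773 = 10670 C
t = 10670 / 0.574 = 18590 s = 5.16 h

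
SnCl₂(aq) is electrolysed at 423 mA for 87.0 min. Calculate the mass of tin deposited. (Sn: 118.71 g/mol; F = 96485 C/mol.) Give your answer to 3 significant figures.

Q = It = 0.423 × 5220 = 2208 C
n(e⁻) = Q/F = 2208/96485 = 0.02288 mol
Sn²⁺ + 2e⁻ → Sn, so n(Sn) = 0.02288 / 2 = 0.01144 mol
m = 0.01144 × 118.71 = 1.36 g

1.36 g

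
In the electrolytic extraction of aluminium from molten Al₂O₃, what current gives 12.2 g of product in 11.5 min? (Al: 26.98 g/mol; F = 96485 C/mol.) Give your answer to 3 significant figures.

n(Al) = 12.2 / 26.98 = 0.4522 mol
Al³⁺ + 3e⁻ → Al, so n(e⁻) = 3 × 0.4522 = 1.357 mol
Q = 1.357 × 96485 = 1.309×10^5 C
I = Q / t = 1.309×10^5 / 690 s = 190 A

190 A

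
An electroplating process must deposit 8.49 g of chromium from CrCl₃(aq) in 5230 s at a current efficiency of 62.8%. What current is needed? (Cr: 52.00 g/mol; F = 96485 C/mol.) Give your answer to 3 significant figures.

14.4 A

n(Cr) = 8.49 / 52.00 = 0.1633 mol
Cr³⁺ + 3e⁻ → Cr, so n(e⁻) = 3 × 0.1633 = 0.4899 mol
Q = 0.4899 × 96485 / 0.628 = 75270 C
I = Q / t = 75270 / 5230 s = 14.4 A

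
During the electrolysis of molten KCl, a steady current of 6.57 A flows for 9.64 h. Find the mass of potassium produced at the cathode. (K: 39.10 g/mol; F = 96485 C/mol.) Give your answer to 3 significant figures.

Q = It = 6.57 × 34704 = 2.280×10^5 C
n(e⁻) = 2.280×10^5 / 96485 = 2.363 mol
K⁺ + e⁻ → K, so n(K) = 2.363 mol
m = 2.363 × 39.10 = 92.4 g

92.4 g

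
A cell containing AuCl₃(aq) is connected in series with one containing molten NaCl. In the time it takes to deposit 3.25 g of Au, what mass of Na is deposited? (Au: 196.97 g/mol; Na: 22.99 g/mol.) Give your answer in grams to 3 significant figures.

1.14 g

n(Au) = 3.25 / 196.97 = 0.01650 mol
Au³⁺ + 3e⁻ → Au, so n(e⁻) = 3 × 0.01650 = 0.04950 mol
Since the cells are in series, n(e⁻) in the Na cell is also 0.04950 mol.
Na⁺ + e⁻ → Na, so n(Na) = 0.04950 mol
m(Na) = 0.04950 × 22.99 = 1.14 g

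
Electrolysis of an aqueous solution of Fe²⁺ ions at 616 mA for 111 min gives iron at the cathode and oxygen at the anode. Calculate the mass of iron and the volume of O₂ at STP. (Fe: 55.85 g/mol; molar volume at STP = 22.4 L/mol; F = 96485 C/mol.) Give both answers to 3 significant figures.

Q = 0.616 × 6660 = 4103 C; n(e⁻) = 4103 / 96485 = 0.04252 mol
Cathode: Fe²⁺ + 2e⁻ → Fe → n(Fe) = 0.04252/2 = 0.02126 mol → 1.19 g
Anode: 2H₂O → O₂ + 4H⁺ + 4e⁻ → n(O₂) = 0.04252/4 = 0.01063 mol → 0.238 L

1.19 g Fe; 0.238 L O₂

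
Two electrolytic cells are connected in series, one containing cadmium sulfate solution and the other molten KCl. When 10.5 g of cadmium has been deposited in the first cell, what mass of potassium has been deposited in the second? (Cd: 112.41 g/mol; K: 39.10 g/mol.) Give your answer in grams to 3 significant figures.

n(Cd) = 10.5 / 112.41 = 0.09341 mol
Cd²⁺ + 2e⁻ → Cd, so n(e⁻) = 2 × 0.09341 = 0.1868 mol
Same current for the same time ⇒ same n(e⁻) = 0.1868 mol in both cells.
K⁺ + e⁻ → K, so n(K) = 0.1868 mol
m(K) = 0.1868 × 39.10 = 7.30 g

7.30 g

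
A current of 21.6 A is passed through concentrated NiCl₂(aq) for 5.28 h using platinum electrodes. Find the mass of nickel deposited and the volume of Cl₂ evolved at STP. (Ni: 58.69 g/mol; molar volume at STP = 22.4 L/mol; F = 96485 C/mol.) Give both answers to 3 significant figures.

Q = 21.6 × 19008 = 4.106×10^5 C; n(e⁻) = 4.106×10^5 / 96485 = 4.256 mol
Cathode: Ni²⁺ + 2e⁻ → Ni → n(Ni) = 4.256/2 = 2.128 mol → 125 g
Anode: 2Cl⁻ → Cl₂ + 2e⁻ → n(Cl₂) = 4.256/2 = 2.128 mol → 47.7 L

125 g Ni; 47.7 L Cl₂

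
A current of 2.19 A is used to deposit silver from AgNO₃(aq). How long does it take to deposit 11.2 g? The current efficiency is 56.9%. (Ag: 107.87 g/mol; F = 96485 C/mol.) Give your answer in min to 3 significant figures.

n(Ag) = 11.2 / 107.87 = 0.1038 mol
Ag⁺ + e⁻ → Ag, so n(e⁻) = 0.1038 mol
Q = 0.1038 × 96485 / 0.569 = 17600 C
t = Q / I = 17600 / 2.19 = 8037 s = 134 min

134 min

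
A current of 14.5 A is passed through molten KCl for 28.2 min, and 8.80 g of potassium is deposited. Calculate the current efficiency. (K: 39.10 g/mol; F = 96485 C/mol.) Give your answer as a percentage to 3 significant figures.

Q = 14.5 × 1692 = 24530 C
n(e⁻) = 24530 / 96485 = 0.2542 mol
K⁺ + e⁻ → K, so theoretical n(K) = 0.2542 mol → 9.939 g
Efficiency = 8.80 / 9.939 = 0.8854 = 88.5%

88.5%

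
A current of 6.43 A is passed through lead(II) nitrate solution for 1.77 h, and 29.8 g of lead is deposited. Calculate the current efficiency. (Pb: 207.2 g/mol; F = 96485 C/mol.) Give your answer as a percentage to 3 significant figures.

Q = 6.43 × 6372 = 40970 C
n(e⁻) = 40970 / 96485 = 0.4246 mol
Pb²⁺ + 2e⁻ → Pb, so theoretical n(Pb) = 0.2123 mol → 43.99 g
Efficiency = 29.8 / 43.99 = 0.6774 = 67.7%

67.7%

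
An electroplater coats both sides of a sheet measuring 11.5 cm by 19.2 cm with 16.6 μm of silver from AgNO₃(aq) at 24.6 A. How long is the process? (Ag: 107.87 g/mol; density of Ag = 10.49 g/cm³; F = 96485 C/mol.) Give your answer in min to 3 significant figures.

Plated area = 2 × 11.5 × 19.2 = 441.6 cm²
Volume = 441.6 × 16.6×10⁻⁴ cm = 0.7331 cm³
m(Ag) = 0.7331 × 10.49 = 7.690 g
n(Ag) = 7.690 / 107.87 = 0.07129 mol; n(e⁻) = 0.07129 mol
Q = 0.07129 × 96485 = 6878 C
t = 6878 / 24.6 = 279.6 s = 4.66 min

4.66 min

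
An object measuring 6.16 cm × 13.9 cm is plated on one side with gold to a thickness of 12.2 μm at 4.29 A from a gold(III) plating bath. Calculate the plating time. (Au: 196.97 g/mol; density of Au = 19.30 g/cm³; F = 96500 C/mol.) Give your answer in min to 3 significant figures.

Plated area = 6.16 × 13.9 = 85.62 cm²
Volume = 85.62 × 12.2×10⁻⁴ cm = 0.1045 cm³
m(Au) = 0.1045 × 19.30 = 2.017 g
n(Au) = 2.017 / 196.97 = 0.01024 mol; n(e⁻) = 3 × 0.01024 = 0.03072 mol
Q = 0.03072 × 96500 = 2964 C
t = 2964 / 4.29 = 690.9 s = 11.5 min

11.5 min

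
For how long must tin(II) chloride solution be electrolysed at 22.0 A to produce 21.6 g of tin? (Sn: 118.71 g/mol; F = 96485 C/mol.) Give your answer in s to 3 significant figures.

n(Sn) = 21.6 / 118.71 = 0.1820 mol
Sn²⁺ + 2e⁻ → Sn, so n(e⁻) = 2 × 0.1820 = 0.3640 mol
Q = 0.3640 × 96485 = 35120 C
t = Q / I = 35120 / 22.0 = 1596 s

1600 s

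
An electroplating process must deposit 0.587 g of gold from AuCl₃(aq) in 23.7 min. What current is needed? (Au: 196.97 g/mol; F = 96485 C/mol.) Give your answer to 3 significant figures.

0.607 A

n(Au) = 0.587 / 196.97 = 0.002980 mol
Au³⁺ + 3e⁻ → Au, so n(e⁻) = 3 × 0.002980 = 0.008940 mol
Q = 0.008940 × 96485 = 862.6 C
I = Q / t = 862.6 / 1422 s = 0.607 A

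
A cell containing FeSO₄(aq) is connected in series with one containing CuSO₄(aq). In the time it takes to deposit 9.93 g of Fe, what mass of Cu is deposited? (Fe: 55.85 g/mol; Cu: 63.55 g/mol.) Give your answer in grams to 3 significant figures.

n(Fe) = 9.93 / 55.85 = 0.1778 mol
Fe²⁺ + 2e⁻ → Fe, so n(e⁻) = 2 × 0.1778 = 0.3556 mol
In series, the same 0.3556 mol of electrons flows through the second cell.
Cu²⁺ + 2e⁻ → Cu, so n(Cu) = 0.3556 / 2 = 0.1778 mol
m(Cu) = 0.1778 × 63.55 = 11.3 g

11.3 g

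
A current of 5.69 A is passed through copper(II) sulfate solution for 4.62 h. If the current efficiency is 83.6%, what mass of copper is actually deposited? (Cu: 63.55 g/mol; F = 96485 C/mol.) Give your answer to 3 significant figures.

Q = 5.69 × 16632 = 94640 C
n(e⁻) = 94640 / 96485 = 0.9809 mol
Cu²⁺ + 2e⁻ → Cu, so theoretical m(Cu) = 0.4905 × 63.55 = 31.17 g
Actual mass = 83.6% × 31.17 = 26.1 g

26.1 g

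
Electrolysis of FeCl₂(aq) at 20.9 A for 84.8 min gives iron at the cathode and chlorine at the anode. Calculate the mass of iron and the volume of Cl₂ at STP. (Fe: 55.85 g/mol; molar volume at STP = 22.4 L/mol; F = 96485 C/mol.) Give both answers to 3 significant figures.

30.8 g Fe; 12.3 L Cl₂

Q = 20.9 × 5088 = 1.063×10^5 C; n(e⁻) = 1.063×10^5 / 96485 = 1.102 mol
Cathode: Fe²⁺ + 2e⁻ → Fe → n(Fe) = 1.102/2 = 0.5510 mol → 30.8 g
Anode: 2Cl⁻ → Cl₂ + 2e⁻ → n(Cl₂) = 1.102/2 = 0.5510 mol → 12.3 L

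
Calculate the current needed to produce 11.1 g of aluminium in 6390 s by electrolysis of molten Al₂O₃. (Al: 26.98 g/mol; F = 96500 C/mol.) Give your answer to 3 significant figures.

n(Al) = 11.1 / 26.98 = 0.4114 mol
Al³⁺ + 3e⁻ → Al, so n(e⁻) = 3 × 0.4114 = 1.234 mol
Q = 1.234 × 96500 = 1.191×10^5 C
I = Q / t = 1.191×10^5 / 6390 s = 18.6 A

18.6 A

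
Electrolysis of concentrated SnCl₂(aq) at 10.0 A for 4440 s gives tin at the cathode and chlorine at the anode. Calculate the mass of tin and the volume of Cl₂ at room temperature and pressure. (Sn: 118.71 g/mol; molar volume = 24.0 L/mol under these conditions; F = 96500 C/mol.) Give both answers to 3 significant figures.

27.3 g Sn; 5.52 L Cl₂

Q = 10.0 × 4440 = 44400 C; n(e⁻) = 44400 / 96500 = 0.4601 mol
Cathode: Sn²⁺ + 2e⁻ → Sn → n(Sn) = 0.4601/2 = 0.2301 mol → 27.3 g
Anode: 2Cl⁻ → Cl₂ + 2e⁻ → n(Cl₂) = 0.4601/2 = 0.2301 mol → 5.52 L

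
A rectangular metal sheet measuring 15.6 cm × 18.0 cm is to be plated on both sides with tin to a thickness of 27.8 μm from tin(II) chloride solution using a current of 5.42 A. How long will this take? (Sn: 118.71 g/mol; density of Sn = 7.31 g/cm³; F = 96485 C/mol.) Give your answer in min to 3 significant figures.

Plated area = 2 × 15.6 × 18.0 = 561.6 cm²
Volume = 561.6 × 27.8×10⁻⁴ cm = 1.561 cm³
m(Sn) = 1.561 × 7.31 = 11.41 g
n(Sn) = 11.41 / 118.71 = 0.09612 mol; n(e⁻) = 2 × 0.09612 = 0.1922 mol
Q = 0.1922 × 96485 = 18540 C
t = 18540 / 5.42 = 3421 s = 57.0 min

57.0 min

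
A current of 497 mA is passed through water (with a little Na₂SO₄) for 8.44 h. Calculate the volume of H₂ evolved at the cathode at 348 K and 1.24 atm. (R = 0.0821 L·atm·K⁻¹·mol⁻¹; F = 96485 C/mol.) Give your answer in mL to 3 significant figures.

1800 mL

Charge passed = 0.497 × 30384 = 15100 C
n(e⁻) = Q/F = 15100/96485 = 0.1565 mol
2H⁺ + 2e⁻ → H₂, so n(H₂) = 0.1565 / 2 = 0.07825 mol
V = nRT/P = 0.07825 × 0.0821 × 348 / 1.24 = 1.803 L
= 1800 mL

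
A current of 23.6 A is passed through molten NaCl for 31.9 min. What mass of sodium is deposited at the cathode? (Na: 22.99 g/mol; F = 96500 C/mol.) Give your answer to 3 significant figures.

10.8 g

Q = It = 23.6 × 1914 = 45170 C
Moles of electrons = 45170 / 96500 = 0.4681 mol
Na⁺ + e⁻ → Na, so n(Na) = 0.4681 mol
m = 0.4681 × 22.99 = 10.8 g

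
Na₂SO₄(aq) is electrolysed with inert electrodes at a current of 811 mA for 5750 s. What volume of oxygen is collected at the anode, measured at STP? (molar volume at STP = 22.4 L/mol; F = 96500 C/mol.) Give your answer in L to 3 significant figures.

0.271 L

Charge passed = 0.811 × 5750 = 4663 C
n(e⁻) = 4663 / 96500 = 0.04832 mol
2H₂O → O₂ + 4H⁺ + 4e⁻, so n(O₂) = 0.04832 / 4 = 0.01208 mol
V = 0.01208 × 22.4 = 0.2706 L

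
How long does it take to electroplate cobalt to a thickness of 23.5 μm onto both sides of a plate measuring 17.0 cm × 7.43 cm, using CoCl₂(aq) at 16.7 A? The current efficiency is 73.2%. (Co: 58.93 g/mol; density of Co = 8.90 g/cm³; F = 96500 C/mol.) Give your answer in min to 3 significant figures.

Plated area = 2 × 17.0 × 7.43 = 252.6 cm²
Volume = 252.6 × 23.5×10⁻⁴ cm = 0.5936 cm³
m(Co) = 0.5936 × 8.90 = 5.283 g
n(Co) = 5.283 / 58.93 = 0.08965 mol; n(e⁻) = 2 × 0.08965 = 0.1793 mol
Q = 0.1793 × 96500 / 0.732 = 23640 C
t = 23640 / 16.7 = 1416 s = 23.6 min

23.6 min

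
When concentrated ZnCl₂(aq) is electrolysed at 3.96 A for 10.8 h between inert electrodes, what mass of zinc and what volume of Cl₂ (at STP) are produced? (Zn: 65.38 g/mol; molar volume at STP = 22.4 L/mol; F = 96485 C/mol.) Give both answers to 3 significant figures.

Q = 3.96 × 38880 = 1.540×10^5 C; n(e⁻) = 1.540×10^5 / 96485 = 1.596 mol
Cathode: Zn²⁺ + 2e⁻ → Zn → n(Zn) = 1.596/2 = 0.7980 mol → 52.2 g
Anode: 2Cl⁻ → Cl₂ + 2e⁻ → n(Cl₂) = 1.596/2 = 0.7980 mol → 17.9 L

52.2 g Zn; 17.9 L Cl₂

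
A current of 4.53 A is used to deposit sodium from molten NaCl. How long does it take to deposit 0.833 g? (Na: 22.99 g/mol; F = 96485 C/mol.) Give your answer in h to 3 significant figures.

0.214 h

n(Na) = 0.833 / 22.99 = 0.03623 mol
Na⁺ + e⁻ → Na, so n(e⁻) = 0.03623 mol
Q = 0.03623 × 96485 = 3496 C
t = Q / I = 3496 / 4.53 = 771.7 s = 0.214 h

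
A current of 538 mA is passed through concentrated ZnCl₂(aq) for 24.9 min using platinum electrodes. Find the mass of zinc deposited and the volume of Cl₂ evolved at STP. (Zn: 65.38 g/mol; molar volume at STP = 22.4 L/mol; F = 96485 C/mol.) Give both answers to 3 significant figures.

Q = 0.538 × 1494 = 803.8 C; n(e⁻) = 803.8 / 96485 = 0.008331 mol
Cathode: Zn²⁺ + 2e⁻ → Zn → n(Zn) = 0.008331/2 = 0.004166 mol → 0.272 g
Anode: 2Cl⁻ → Cl₂ + 2e⁻ → n(Cl₂) = 0.008331/2 = 0.004166 mol → 0.0933 L

0.272 g Zn; 0.0933 L Cl₂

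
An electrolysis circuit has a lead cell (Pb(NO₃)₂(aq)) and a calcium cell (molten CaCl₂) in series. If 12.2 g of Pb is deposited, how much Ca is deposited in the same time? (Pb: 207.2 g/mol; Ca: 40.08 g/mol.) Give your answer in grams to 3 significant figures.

2.36 g

n(Pb) = 12.2 / 207.2 = 0.05888 mol
Pb²⁺ + 2e⁻ → Pb, so n(e⁻) = 2 × 0.05888 = 0.1178 mol
Same current for the same time ⇒ same n(e⁻) = 0.1178 mol in both cells.
Ca²⁺ + 2e⁻ → Ca, so n(Ca) = 0.1178 / 2 = 0.05890 mol
m(Ca) = 0.05890 × 40.08 = 2.36 g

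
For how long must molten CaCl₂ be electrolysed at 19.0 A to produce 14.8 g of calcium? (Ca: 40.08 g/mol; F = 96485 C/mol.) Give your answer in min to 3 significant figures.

n(Ca) = 14.8 / 40.08 = 0.3693 mol
Ca²⁺ + 2e⁻ → Ca, so n(e⁻) = 2 × 0.3693 = 0.7386 mol
Q = 0.7386 × 96485 = 71260 C
t = Q / I = 71260 / 19.0 = 3751 s = 62.5 min

62.5 min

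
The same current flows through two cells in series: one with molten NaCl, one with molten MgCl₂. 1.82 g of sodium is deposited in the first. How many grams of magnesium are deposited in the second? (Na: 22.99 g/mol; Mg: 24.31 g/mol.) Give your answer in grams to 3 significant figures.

0.962 g

n(Na) = 1.82 / 22.99 = 0.07916 mol
Na⁺ + e⁻ → Na, so n(e⁻) = 0.07916 mol
Since the cells are in series, n(e⁻) in the Mg cell is also 0.07916 mol.
Mg²⁺ + 2e⁻ → Mg, so n(Mg) = 0.07916 / 2 = 0.03958 mol
m(Mg) = 0.03958 × 24.31 = 0.962 g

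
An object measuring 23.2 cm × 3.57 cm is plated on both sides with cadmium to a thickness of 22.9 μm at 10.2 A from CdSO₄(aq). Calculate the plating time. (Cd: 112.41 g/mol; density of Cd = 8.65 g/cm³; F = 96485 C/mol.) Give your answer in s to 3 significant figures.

Plated area = 2 × 23.2 × 3.57 = 165.6 cm²
Volume = 165.6 × 22.9×10⁻⁴ cm = 0.3792 cm³
m(Cd) = 0.3792 × 8.65 = 3.280 g
n(Cd) = 3.280 / 112.41 = 0.02918 mol; n(e⁻) = 2 × 0.02918 = 0.05836 mol
Q = 0.05836 × 96485 = 5631 C
t = 5631 / 10.2 = 552.1 s

552 s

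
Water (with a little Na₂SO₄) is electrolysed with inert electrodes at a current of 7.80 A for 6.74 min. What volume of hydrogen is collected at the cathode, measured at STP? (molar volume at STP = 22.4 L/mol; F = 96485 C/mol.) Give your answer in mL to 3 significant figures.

Charge passed = 7.80 × 404.4 = 3154 C
Moles of electrons = 3154 / 96485 = 0.03269 mol
2H⁺ + 2e⁻ → H₂, so n(H₂) = 0.03269 / 2 = 0.01635 mol
V = 0.01635 × 22.4 = 0.3662 L
= 366 mL

366 mL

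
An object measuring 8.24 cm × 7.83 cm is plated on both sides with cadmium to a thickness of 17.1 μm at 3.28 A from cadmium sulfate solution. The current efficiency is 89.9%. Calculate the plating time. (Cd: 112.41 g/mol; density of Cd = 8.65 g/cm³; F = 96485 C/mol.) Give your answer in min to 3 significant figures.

18.5 min

Plated area = 2 × 8.24 × 7.83 = 129.0 cm²
Volume = 129.0 × 17.1×10⁻⁴ cm = 0.2206 cm³
m(Cd) = 0.2206 × 8.65 = 1.908 g
n(Cd) = 1.908 / 112.41 = 0.01697 mol; n(e⁻) = 2 × 0.01697 = 0.03394 mol
Q = 0.03394 × 96485 / 0.899 = 3643 C
t = 3643 / 3.28 = 1111 s = 18.5 min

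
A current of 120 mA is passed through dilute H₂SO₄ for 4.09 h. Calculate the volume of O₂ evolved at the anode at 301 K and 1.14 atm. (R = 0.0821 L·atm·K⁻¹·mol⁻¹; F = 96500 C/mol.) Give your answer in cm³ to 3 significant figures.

Q = 0.120 A × 14724 s = 1767 C
Moles of electrons = 1767 / 96500 = 0.01831 mol
2H₂O → O₂ + 4H⁺ + 4e⁻, so n(O₂) = 0.01831 / 4 = 0.004578 mol
V = nRT/P = 0.004578 × 0.0821 × 301 / 1.14 = 0.09924 L
= 99.2 cm³

99.2 cm³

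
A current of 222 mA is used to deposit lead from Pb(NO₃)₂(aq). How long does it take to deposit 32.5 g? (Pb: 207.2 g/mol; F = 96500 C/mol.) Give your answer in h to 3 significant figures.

n(Pb) = 32.5 / 207.2 = 0.1569 mol
Pb²⁺ + 2e⁻ → Pb, so n(e⁻) = 2 × 0.1569 = 0.3138 mol
Q = 0.3138 × 96500 = 30280 C
t = Q / I = 30280 / 0.222 = 1.364×10^5 s = 37.9 h

37.9 h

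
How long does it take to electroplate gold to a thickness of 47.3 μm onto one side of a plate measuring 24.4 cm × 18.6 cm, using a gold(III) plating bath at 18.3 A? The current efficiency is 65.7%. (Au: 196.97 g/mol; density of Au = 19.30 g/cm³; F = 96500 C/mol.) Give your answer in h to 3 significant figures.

1.41 h

Plated area = 24.4 × 18.6 = 453.8 cm²
Volume = 453.8 × 47.3×10⁻⁴ cm = 2.146 cm³
m(Au) = 2.146 × 19.30 = 41.42 g
n(Au) = 41.42 / 196.97 = 0.2103 mol; n(e⁻) = 3 × 0.2103 = 0.6309 mol
Q = 0.6309 × 96500 / 0.657 = 92670 C
t = 92670 / 18.3 = 5064 s = 1.41 h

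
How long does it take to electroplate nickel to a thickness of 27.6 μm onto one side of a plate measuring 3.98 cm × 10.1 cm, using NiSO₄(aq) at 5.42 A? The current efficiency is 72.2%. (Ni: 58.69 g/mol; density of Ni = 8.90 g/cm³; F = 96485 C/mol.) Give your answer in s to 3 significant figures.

830 s

Plated area = 3.98 × 10.1 = 40.20 cm²
Volume = 40.20 × 27.6×10⁻⁴ cm = 0.1110 cm³
m(Ni) = 0.1110 × 8.90 = 0.9879 g
n(Ni) = 0.9879 / 58.69 = 0.01683 mol; n(e⁻) = 2 × 0.01683 = 0.03366 mol
Q = 0.03366 × 96485 / 0.722 = 4498 C
t = 4498 / 5.42 = 829.9 s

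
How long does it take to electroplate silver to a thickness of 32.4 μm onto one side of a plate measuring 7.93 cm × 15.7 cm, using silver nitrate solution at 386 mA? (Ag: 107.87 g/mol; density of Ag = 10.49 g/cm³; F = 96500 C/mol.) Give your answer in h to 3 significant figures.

Plated area = 7.93 × 15.7 = 124.5 cm²
Volume = 124.5 × 32.4×10⁻⁴ cm = 0.4034 cm³
m(Ag) = 0.4034 × 10.49 = 4.232 g
n(Ag) = 4.232 / 107.87 = 0.03923 mol; n(e⁻) = 0.03923 mol
Q = 0.03923 × 96500 = 3786 C
t = 3786 / 0.386 = 9808 s = 2.72 h

2.72 h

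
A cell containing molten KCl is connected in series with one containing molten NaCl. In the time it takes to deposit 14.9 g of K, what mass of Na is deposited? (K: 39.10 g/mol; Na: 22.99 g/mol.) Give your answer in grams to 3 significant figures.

8.76 g

n(K) = 14.9 / 39.10 = 0.3811 mol
K⁺ + e⁻ → K, so n(e⁻) = 0.3811 mol
Since the cells are in series, n(e⁻) in the Na cell is also 0.3811 mol.
Na⁺ + e⁻ → Na, so n(Na) = 0.3811 mol
m(Na) = 0.3811 × 22.99 = 8.76 g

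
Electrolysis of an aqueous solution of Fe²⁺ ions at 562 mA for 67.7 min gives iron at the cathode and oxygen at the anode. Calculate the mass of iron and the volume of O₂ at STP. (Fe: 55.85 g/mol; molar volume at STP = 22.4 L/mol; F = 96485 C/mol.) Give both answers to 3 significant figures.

0.661 g Fe; 0.132 L O₂

Q = 0.562 × 4062 = 2283 C; n(e⁻) = 2283 / 96485 = 0.02366 mol
Cathode: Fe²⁺ + 2e⁻ → Fe → n(Fe) = 0.02366/2 = 0.01183 mol → 0.661 g
Anode: 2H₂O → O₂ + 4H⁺ + 4e⁻ → n(O₂) = 0.02366/4 = 0.005915 mol → 0.132 L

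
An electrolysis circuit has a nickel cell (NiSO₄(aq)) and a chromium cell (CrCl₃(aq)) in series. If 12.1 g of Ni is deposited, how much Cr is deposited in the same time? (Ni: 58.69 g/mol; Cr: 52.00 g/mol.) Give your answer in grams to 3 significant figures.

7.15 g

n(Ni) = 12.1 / 58.69 = 0.2062 mol
Ni²⁺ + 2e⁻ → Ni, so n(e⁻) = 2 × 0.2062 = 0.4124 mol
In series, the same 0.4124 mol of electrons flows through the second cell.
Cr³⁺ + 3e⁻ → Cr, so n(Cr) = 0.4124 / 3 = 0.1375 mol
m(Cr) = 0.1375 × 52.00 = 7.15 g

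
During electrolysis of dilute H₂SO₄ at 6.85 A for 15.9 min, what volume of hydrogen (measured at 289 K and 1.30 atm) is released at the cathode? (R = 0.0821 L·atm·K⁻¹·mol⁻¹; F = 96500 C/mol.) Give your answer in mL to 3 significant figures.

618 mL

Q = 6.85 A × 954 s = 6535 C
n(e⁻) = 6535 / 96500 = 0.06772 mol
2H⁺ + 2e⁻ → H₂, so n(H₂) = 0.06772 / 2 = 0.03386 mol
V = nRT/P = 0.03386 × 0.0821 × 289 / 1.30 = 0.6180 L
= 618 mL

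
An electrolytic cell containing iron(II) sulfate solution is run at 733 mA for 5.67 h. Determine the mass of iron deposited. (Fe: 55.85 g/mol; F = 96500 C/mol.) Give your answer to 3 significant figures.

Charge passed = 0.733 × 20412 = 14960 C
n(e⁻) = 14960 / 96500 = 0.1550 mol
Fe²⁺ + 2e⁻ → Fe, so n(Fe) = 0.1550 / 2 = 0.07750 mol
m = 0.07750 × 55.85 = 4.33 g

4.33 g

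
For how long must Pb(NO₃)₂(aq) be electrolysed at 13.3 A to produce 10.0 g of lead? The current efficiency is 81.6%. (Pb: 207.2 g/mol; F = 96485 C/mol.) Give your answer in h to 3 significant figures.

n(Pb) = 10.0 / 207.2 = 0.04826 mol
Pb²⁺ + 2e⁻ → Pb, so n(e⁻) = 2 × 0.04826 = 0.09652 mol
Q = 0.09652 × 96485 / 0.816 = 11410 C
t = Q / I = 11410 / 13.3 = 857.9 s = 0.238 h

0.238 h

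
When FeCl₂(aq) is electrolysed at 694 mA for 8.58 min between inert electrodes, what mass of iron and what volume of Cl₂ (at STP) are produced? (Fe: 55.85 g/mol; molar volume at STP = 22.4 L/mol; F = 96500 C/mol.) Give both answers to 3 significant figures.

Q = 0.694 × 514.8 = 357.3 C; n(e⁻) = 357.3 / 96500 = 0.003703 mol
Cathode: Fe²⁺ + 2e⁻ → Fe → n(Fe) = 0.003703/2 = 0.001852 mol → 0.103 g
Anode: 2Cl⁻ → Cl₂ + 2e⁻ → n(Cl₂) = 0.003703/2 = 0.001852 mol → 0.0415 L

0.103 g Fe; 0.0415 L Cl₂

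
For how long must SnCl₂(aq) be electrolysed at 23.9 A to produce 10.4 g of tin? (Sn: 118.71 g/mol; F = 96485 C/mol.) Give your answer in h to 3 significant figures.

n(Sn) = 10.4 / 118.71 = 0.08761 mol
Sn²⁺ + 2e⁻ → Sn, so n(e⁻) = 2 × 0.08761 = 0.1752 mol
Q = 0.1752 × 96485 = 16900 C
t = Q / I = 16900 / 23.9 = 707.1 s = 0.196 h

0.196 h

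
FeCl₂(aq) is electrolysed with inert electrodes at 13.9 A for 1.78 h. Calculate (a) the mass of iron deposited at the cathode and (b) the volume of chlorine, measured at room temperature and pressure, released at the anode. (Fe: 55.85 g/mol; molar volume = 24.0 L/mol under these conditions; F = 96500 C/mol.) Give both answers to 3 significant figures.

Q = 13.9 × 6408 = 89070 C; n(e⁻) = 89070 / 96500 = 0.9230 mol
Cathode: Fe²⁺ + 2e⁻ → Fe → n(Fe) = 0.9230/2 = 0.4615 mol → 25.8 g
Anode: 2Cl⁻ → Cl₂ + 2e⁻ → n(Cl₂) = 0.9230/2 = 0.4615 mol → 11.1 L

25.8 g Fe; 11.1 L Cl₂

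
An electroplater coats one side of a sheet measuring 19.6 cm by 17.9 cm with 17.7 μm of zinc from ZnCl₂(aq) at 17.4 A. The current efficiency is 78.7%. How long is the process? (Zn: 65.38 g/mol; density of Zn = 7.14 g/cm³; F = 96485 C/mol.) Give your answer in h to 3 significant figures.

0.265 h

Plated area = 19.6 × 17.9 = 350.8 cm²
Volume = 350.8 × 17.7×10⁻⁴ cm = 0.6209 cm³
m(Zn) = 0.6209 × 7.14 = 4.433 g
n(Zn) = 4.433 / 65.38 = 0.06780 mol; n(e⁻) = 2 × 0.06780 = 0.1356 mol
Q = 0.1356 × 96485 / 0.787 = 16620 C
t = 16620 / 17.4 = 955.2 s = 0.265 h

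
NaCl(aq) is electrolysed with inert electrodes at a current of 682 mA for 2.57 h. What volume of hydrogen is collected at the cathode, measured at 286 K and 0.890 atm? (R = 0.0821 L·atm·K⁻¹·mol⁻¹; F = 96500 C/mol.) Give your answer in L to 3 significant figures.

Q = 0.682 A × 9252 s = 6310 C
n(e⁻) = Q/F = 6310/96500 = 0.06539 mol
2H⁺ + 2e⁻ → H₂, so n(H₂) = 0.06539 / 2 = 0.03270 mol
V = nRT/P = 0.03270 × 0.0821 × 286 / 0.890 = 0.8627 L

0.863 L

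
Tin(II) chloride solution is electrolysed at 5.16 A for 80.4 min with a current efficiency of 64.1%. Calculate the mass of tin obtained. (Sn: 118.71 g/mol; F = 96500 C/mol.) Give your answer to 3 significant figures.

9.81 g

Q = 5.16 × 4824 = 24890 C
n(e⁻) = 24890 / 96500 = 0.2579 mol
Sn²⁺ + 2e⁻ → Sn, so theoretical m(Sn) = 0.1290 × 118.71 = 15.31 g
Actual mass = 64.1% × 15.31 = 9.81 g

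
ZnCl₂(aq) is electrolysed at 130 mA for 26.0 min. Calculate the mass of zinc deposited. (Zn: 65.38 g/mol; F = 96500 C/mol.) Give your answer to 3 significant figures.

Q = It = 0.130 × 1560 = 202.8 C
n(e⁻) = Q/F = 202.8/96500 = 0.002102 mol
Zn²⁺ + 2e⁻ → Zn, so n(Zn) = 0.002102 / 2 = 0.001051 mol
m = 0.001051 × 65.38 = 0.0687 g

0.0687 g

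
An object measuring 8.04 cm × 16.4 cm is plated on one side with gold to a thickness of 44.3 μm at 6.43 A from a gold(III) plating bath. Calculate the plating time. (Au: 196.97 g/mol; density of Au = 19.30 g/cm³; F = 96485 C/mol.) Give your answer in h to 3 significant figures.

0.716 h

Plated area = 8.04 × 16.4 = 131.9 cm²
Volume = 131.9 × 44.3×10⁻⁴ cm = 0.5843 cm³
m(Au) = 0.5843 × 19.30 = 11.28 g
n(Au) = 11.28 / 196.97 = 0.05727 mol; n(e⁻) = 3 × 0.05727 = 0.1718 mol
Q = 0.1718 × 96485 = 16580 C
t = 16580 / 6.43 = 2579 s = 0.716 h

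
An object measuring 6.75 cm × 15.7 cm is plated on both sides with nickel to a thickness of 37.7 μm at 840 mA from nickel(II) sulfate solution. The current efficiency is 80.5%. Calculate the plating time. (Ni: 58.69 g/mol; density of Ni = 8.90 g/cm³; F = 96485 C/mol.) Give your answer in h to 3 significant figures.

Plated area = 2 × 6.75 × 15.7 = 212.0 cm²
Volume = 212.0 × 37.7×10⁻⁴ cm = 0.7992 cm³
m(Ni) = 0.7992 × 8.90 = 7.113 g
n(Ni) = 7.113 / 58.69 = 0.1212 mol; n(e⁻) = 2 × 0.1212 = 0.2424 mol
Q = 0.2424 × 96485 / 0.805 = 29050 C
t = 29050 / 0.840 = 34580 s = 9.61 h

9.61 h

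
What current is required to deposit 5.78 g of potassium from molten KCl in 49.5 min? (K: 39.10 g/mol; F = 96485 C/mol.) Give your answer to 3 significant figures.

n(K) = 5.78 / 39.10 = 0.1478 mol
K⁺ + e⁻ → K, so n(e⁻) = 0.1478 mol
Q = 0.1478 × 96485 = 14260 C
I = Q / t = 14260 / 2970 s = 4.80 A

4.80 A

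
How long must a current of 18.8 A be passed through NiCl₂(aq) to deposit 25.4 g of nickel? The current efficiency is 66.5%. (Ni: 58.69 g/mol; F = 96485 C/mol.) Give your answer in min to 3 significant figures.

111 min

n(Ni) = 25.4 / 58.69 = 0.4328 mol
Ni²⁺ + 2e⁻ → Ni, so n(e⁻) = 2 × 0.4328 = 0.8656 mol
Q = 0.8656 × 96485 / 0.665 = 1.256×10^5 C
t = Q / I = 1.256×10^5 / 18.8 = 6681 s = 111 min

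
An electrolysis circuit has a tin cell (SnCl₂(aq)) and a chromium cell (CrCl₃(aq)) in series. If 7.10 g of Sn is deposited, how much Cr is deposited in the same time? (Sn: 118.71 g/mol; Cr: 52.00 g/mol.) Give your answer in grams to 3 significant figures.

n(Sn) = 7.10 / 118.71 = 0.05981 mol
Sn²⁺ + 2e⁻ → Sn, so n(e⁻) = 2 × 0.05981 = 0.1196 mol
The cells are in series, so the same charge (and hence the same n(e⁻) = 0.1196 mol) passes through both.
Cr³⁺ + 3e⁻ → Cr, so n(Cr) = 0.1196 / 3 = 0.03987 mol
m(Cr) = 0.03987 × 52.00 = 2.07 g

2.07 g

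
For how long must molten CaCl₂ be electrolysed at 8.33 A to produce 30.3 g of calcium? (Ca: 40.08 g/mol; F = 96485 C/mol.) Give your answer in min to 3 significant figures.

292 min

n(Ca) = 30.3 / 40.08 = 0.7560 mol
Ca²⁺ + 2e⁻ → Ca, so n(e⁻) = 2 × 0.7560 = 1.512 mol
Q = 1.512 × 96485 = 1.459×10^5 C
t = Q / I = 1.459×10^5 / 8.33 = 17520 s = 292 min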